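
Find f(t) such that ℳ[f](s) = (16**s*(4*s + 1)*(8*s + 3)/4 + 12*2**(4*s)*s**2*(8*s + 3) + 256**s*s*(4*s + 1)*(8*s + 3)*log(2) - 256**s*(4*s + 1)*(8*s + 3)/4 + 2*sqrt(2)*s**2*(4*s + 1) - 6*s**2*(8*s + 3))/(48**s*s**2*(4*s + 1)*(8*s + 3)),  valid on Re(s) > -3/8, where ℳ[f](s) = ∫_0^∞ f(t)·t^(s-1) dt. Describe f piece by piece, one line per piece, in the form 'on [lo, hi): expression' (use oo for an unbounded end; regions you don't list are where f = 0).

on [0, 1/48): 3**(3/8)*t**(3/8)
on [1/48, 1/3): 3*3**(1/4)*t**(1/4)
on [1/3, 16/3): log(3**(1/4)*t**(1/4))

the common scale on t comes off first: t**(3/8) on [0, 1/16); 3*t**(1/4) on [1/16, 1); log(t**(1/4)) on [1, 16)
undo the power substitution: t**(3/4) on [0, 1/4); 3*sqrt(t) on [1/4, 1); log(sqrt(t)) on [1, 4)
undo the power substitution: t**(3/2) on [0, 1/2); 3*t on [1/2, 1); log(t) on [1, 2)
slice at 1/48, 1/3, transform all 3 pieces, and sum them
on [0, 1/48): add ∫ 3**(3/8)*t**(3/8)·t^(s-1) dt
on [1/48, 1/3): add ∫ 3*3**(1/4)*t**(1/4)·t^(s-1) dt
between 1/3 and 16/3 the integrand is log(3**(1/4)*t**(1/4))·t^(s-1)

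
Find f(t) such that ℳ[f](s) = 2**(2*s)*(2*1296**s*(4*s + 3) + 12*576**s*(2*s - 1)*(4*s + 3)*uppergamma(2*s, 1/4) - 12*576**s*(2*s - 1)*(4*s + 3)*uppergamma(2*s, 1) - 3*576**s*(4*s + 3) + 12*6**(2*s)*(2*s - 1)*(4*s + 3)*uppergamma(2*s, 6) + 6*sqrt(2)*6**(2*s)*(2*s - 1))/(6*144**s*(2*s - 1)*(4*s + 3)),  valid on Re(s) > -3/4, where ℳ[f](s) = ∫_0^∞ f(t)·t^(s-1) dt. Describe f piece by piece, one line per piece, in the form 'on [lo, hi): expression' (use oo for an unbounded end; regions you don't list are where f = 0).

on [0, 1): sqrt(2)*t**(3/4)/4
on [1, 16): exp(-sqrt(t)/4)
on [16, 36): 1/sqrt(t)
on [36, oo): exp(-sqrt(t))

back out the power substitution: sqrt(2)*t**(3/2)/4 on [0, 1); exp(-t/4) on [1, 4); 1/t on [4, 6); …
back out the common scale on t: t**(3/2) on [0, 1/2); exp(-t/2) on [1/2, 2); 1/(2*t) on [2, 3); …
integrate the 4 segments split at 1, 16, 36, then add the results
the [0, 1) slice contributes ∫ sqrt(2)*t**(3/4)/4·t^(s-1) dt
between 1 and 16 the integrand is exp(-sqrt(t)/4)·t^(s-1)
between 16 and 36 the integrand is 1/sqrt(t)·t^(s-1)
over [36, ∞), the kernel integral of exp(-sqrt(t)) enters the sum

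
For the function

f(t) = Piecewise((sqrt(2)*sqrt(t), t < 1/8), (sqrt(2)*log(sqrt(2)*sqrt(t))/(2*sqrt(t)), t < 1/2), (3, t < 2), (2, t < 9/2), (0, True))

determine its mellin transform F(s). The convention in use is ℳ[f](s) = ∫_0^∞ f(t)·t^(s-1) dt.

(16**s*(2*s + 1)*(4*s**2 - 4*s + 1) - 2**(2*s + 1)*s*(2*s + 1) + 2*36**s*(2*s + 1)*(4*s**2 - 4*s + 1) - 3*4**s*(2*s + 1)*(4*s**2 - 4*s + 1) + 8*s**2*(2*s + 1)*log(2) - 4*s*(2*s + 1)*log(2) + 4*s*(2*s + 1) + s*(4*s**2 - 4*s + 1))/(8**s*s*(2*s + 1)*(4*s**2 - 4*s + 1))
  Re(s) > -1/2

peel off the common scale on t: sqrt(t) on [0, 1/4); log(sqrt(t))/sqrt(t) on [1/4, 1); 3 on [1, 4); …
undo the power substitution: t on [0, 1/2); log(t)/t on [1/2, 1); 3 on [1, 2); …
f breaks at 1/8, 1/2, 2 into 4 integrals to sum
on [0, 1/8): add ∫ sqrt(2)*sqrt(t)·t^(s-1) dt
piece [1/8, 1/2): integrate sqrt(2)*log(sqrt(2)*sqrt(t))/(2*sqrt(t)) against the kernel
∫ 3·t^(s-1) over [1/2, 2)
between 2 and 9/2 the integrand is 2·t^(s-1)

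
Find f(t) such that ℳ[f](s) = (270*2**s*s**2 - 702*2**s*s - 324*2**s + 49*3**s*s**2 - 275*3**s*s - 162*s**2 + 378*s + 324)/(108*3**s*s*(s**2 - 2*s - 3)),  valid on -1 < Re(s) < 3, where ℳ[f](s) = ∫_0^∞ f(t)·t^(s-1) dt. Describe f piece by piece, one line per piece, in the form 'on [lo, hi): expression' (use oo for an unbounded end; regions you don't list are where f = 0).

reversing the common scale on t: t on [0, 1/2); 2*t + 1 on [1/2, 1); t/2 on [1, 3/2); …
cuts at 1/3, 2/3, 1: linearity sums the 4 kernel integrals
segment 0 to 1/3 holds 3*t/2; add its integral
on [1/3, 2/3): add ∫ (3*t + 1)·t^(s-1) dt
the [2/3, 1) slice contributes ∫ 3*t/4·t^(s-1) dt
segment [1, ∞) carries 8/(27*t**3); integrate it

on [0, 1/3): 3*t/2
on [1/3, 2/3): 3*t + 1
on [2/3, 1): 3*t/4
on [1, oo): 8/(27*t**3)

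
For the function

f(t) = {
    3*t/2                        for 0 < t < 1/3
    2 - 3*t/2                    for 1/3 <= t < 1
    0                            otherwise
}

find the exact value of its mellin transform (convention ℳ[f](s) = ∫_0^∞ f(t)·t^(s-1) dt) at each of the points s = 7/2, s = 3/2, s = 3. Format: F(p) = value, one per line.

F(7/2) = 5/21 - 22*sqrt(3)/5103
F(3/2) = 11/15 - 14*sqrt(3)/135
F(3) = 179/648

back out the common scale on t: t/2 on [0, 1); 2 - t/2 on [1, 3)
invert the common scale on t to get t on [0, 1/2); 2 - t on [1/2, 3/2)
the 2 pieces separated at 1/3 each add one integral
piece [0, 1/3): integrate 3*t/2 against the kernel
[1/3, 1) adds the kernel integral of (2 - 3*t/2)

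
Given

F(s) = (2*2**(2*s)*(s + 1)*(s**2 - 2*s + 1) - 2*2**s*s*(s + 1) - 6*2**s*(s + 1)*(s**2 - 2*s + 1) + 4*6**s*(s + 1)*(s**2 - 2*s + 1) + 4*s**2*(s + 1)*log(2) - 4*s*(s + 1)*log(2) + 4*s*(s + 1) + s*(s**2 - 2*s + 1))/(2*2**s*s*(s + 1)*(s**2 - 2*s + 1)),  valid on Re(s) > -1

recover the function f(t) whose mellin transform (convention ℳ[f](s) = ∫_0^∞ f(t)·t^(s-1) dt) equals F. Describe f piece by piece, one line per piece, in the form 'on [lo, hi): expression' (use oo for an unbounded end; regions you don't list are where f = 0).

summing 4 kernel integrals split by 1/2, 1, 2 yields ℳ[f](s)
[0, 1/2) adds the kernel integral of t
segment 1/2 to 1 holds log(t)/t; add its integral
piece [1, 2): integrate 3 against the kernel
piece [2, 3): integrate 2 against the kernel

on [0, 1/2): t
on [1/2, 1): log(t)/t
on [1, 2): 3
on [2, 3): 2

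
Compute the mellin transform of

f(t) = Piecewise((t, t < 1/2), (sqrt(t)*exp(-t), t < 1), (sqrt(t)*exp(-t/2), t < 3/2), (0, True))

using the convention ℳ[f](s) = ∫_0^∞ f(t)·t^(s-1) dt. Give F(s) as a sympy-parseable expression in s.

the shared t-power comes off first: sqrt(t) on [0, 1/2); exp(-t) on [1/2, 1); exp(-t/2) on [1, 3/2)
f breaks at 1/2, 1 into 3 integrals to sum
for t in [0, 1/2): the term is ∫ t·t^(s-1)
for t in [1/2, 1): the term is ∫ sqrt(t)*exp(-t)·t^(s-1)
piece [1, 3/2): integrate sqrt(t)*exp(-t/2) against the kernel

2**(-s - 3/2)*(2**(s + 3/2)*(s + 1)*uppergamma(s + 1/2, 1/2) - 2**(s + 3/2)*(s + 1)*uppergamma(s + 1/2, 1) + 2**(2*s + 2)*(s + 1)*uppergamma(s + 1/2, 1/2) - 2**(2*s + 2)*(s + 1)*uppergamma(s + 1/2, 3/4) + sqrt(2))/(s + 1)
  Re(s) > -1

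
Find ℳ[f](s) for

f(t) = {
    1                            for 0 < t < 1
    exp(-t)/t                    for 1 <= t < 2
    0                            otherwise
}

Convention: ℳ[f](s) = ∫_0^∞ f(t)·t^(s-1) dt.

uppergamma(s - 1, 1) - uppergamma(s - 1, 2) + 1/s
  Re(s) > 0

the shared t-power comes off first: t on [0, 1); exp(-t) on [1, 2)
f breaks at 1 into 2 integrals to sum
over [0, 1), the kernel integral of 1 enters the sum
the [1, 2) slice contributes ∫ exp(-t)/t·t^(s-1) dt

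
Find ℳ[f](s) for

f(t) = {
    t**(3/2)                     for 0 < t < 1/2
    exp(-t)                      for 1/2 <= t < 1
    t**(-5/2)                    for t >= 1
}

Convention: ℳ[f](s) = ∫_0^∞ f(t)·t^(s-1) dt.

split f at 1/2, 1: ℳ[f](s) collects 3 kernel integrals
∫ t**(3/2)·t^(s-1) over [0, 1/2)
∫ exp(-t)·t^(s-1) over [1/2, 1)
[1, ∞) adds the kernel integral of t**(-5/2)

(2*2**s*(2*s - 5)*(2*s + 3)*uppergamma(s, 1/2) - 2*2**s*(2*s - 5)*(2*s + 3)*uppergamma(s, 1) - 4*2**s*(2*s + 3) + sqrt(2)*(2*s - 5))/(2*2**s*(2*s - 5)*(2*s + 3))
  -3/2 < Re(s) < 5/2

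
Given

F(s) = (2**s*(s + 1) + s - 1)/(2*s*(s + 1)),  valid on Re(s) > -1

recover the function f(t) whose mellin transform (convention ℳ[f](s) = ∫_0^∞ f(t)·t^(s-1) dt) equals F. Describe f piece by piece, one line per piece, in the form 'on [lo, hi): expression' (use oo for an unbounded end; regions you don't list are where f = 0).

the 2 pieces separated at 1 each add one integral
on [0, 1) integrate f = t against the kernel
∫ 1/2·t^(s-1) over [1, 2)

on [0, 1): t
on [1, 2): 1/2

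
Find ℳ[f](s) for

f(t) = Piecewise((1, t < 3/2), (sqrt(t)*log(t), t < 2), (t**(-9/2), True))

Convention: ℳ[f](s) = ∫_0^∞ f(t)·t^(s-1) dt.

the shared t-power comes off first: 1/sqrt(t) on [0, 3/2); log(t) on [3/2, 2); t**(-5) on [2, ∞)
back out the shared t-power: sqrt(t) on [0, 3/2); t*log(t) on [3/2, 2); t**(-4) on [2, ∞)
integrate the 3 segments split at 3/2, 2, then add the results
[0, 3/2) adds the kernel integral of 1
on [3/2, 2): add ∫ sqrt(t)*log(t)·t^(s-1) dt
on [2, ∞) integrate f = t**(-9/2) against the kernel

2**(1/2 - s)*(64*2**(2*s - 1)*s*(s - 9/2)*(s - 1/2)*log(2) - 64*2**(2*s - 1)*s*(s - 9/2) + 64*2**(2*s - 1)*s*(s - 9/2)*log(2) - 2*2**(2*s - 1)*s*(2*s + (s - 1/2)**2) - 48*3**(s - 1/2)*s*(s - 9/2)*(s - 1/2)*log(3) + 48*3**(s - 1/2)*s*(s - 9/2)*(s - 1/2)*log(2) - 48*3**(s - 1/2)*s*(s - 9/2)*log(3) + 48*3**(s - 1/2)*s*(s - 9/2)*log(2) + 48*3**(s - 1/2)*s*(s - 9/2) + 16*3**(s - 1/2)*sqrt(6)*(s - 9/2)*(2*s + (s - 1/2)**2))/(32*s*(s - 9/2)*(2*s + (s - 1/2)**2))
  0 < Re(s) < 9/2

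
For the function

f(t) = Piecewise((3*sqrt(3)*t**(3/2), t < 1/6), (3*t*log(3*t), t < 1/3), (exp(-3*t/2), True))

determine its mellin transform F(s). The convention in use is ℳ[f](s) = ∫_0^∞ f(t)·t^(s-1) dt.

(2*2**(2*s)*(2*s + 3)*(s**2 + 2*s + 1)*uppergamma(s, 1/2) - 2*2**s*(2*s + 3) + s*(2*s + 3)*log(2) + 2*s + (2*s + 3)*log(2) + sqrt(2)*(s**2 + 2*s + 1) + 3)/(2*6**s*(2*s + 3)*(s**2 + 2*s + 1))
  Re(s) > -3/2

the common scale on t comes off first: t**(3/2) on [0, 1/2); t*log(t) on [1/2, 1); exp(-t/2) on [1, ∞)
cuts at 1/6, 1/3: linearity sums the 3 kernel integrals
piece [0, 1/6): integrate 3*sqrt(3)*t**(3/2) against the kernel
between 1/6 and 1/3 the integrand is 3*t*log(3*t)·t^(s-1)
for t in [1/3, ∞): the term is ∫ exp(-3*t/2)·t^(s-1)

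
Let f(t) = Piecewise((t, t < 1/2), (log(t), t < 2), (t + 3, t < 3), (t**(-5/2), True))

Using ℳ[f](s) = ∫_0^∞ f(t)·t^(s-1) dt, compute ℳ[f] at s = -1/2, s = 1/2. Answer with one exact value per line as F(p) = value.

f breaks at 1/2, 2, 3 into 4 integrals to sum
on [0, 1/2): add ∫ t·t^(s-1) dt
segment [1/2, 2) carries log(t); integrate it
over [2, 3), the kernel integral of (t + 3) enters the sum
on [3, ∞) integrate f = t**(-5/2) against the kernel

F(-1/2) = sqrt(2)*(-486*log(2) + sqrt(2) + 648)/162
F(1/2) = sqrt(2)*(-330 + sqrt(2) + 108*log(2) + 144*sqrt(6))/36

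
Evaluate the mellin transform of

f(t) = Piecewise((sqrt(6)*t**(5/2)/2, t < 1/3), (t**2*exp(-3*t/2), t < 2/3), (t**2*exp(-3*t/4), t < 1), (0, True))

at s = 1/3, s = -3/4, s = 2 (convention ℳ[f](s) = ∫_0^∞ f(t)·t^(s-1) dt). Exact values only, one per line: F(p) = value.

reversing the shared t-power: sqrt(6)*sqrt(t)/2 on [0, 1/3); exp(-3*t/2) on [1/3, 2/3); exp(-3*t/4) on [2/3, 1)
reversing the common scale on t: sqrt(t) on [0, 1/2); exp(-t) on [1/2, 1); exp(-t/2) on [1, 3/2)
summing 3 kernel integrals split by 1/3, 2/3 yields ℳ[f](s)
∫ over [0, 1/3) of sqrt(6)*t**(5/2)/2·t^(s-1) joins the sum
for t in [1/3, 2/3): the term is ∫ t**2*exp(-3*t/2)·t^(s-1)
∫ t**2*exp(-3*t/4)·t^(s-1) over [2/3, 1)

F(1/3) = 3**(2/3)*(-272*2**(2/3)*uppergamma(7/3, 3/4) - 68*2**(1/3)*uppergamma(7/3, 1) + 3*sqrt(2) + 68*2**(1/3)*uppergamma(7/3, 1/2) + 272*2**(2/3)*uppergamma(7/3, 1/2))/459
F(-3/4) = 2*3**(3/4)*(-14*sqrt(2)*uppergamma(5/4, 3/4) - 7*2**(1/4)*uppergamma(5/4, 1) + sqrt(2) + 7*2**(1/4)*uppergamma(5/4, 1/2) + 14*sqrt(2)*uppergamma(5/4, 1/2))/63
F(2) = -1076*exp(-3/4)/27 - 256*exp(-1)/81 + sqrt(2)/729 + 2686*exp(-1/2)/81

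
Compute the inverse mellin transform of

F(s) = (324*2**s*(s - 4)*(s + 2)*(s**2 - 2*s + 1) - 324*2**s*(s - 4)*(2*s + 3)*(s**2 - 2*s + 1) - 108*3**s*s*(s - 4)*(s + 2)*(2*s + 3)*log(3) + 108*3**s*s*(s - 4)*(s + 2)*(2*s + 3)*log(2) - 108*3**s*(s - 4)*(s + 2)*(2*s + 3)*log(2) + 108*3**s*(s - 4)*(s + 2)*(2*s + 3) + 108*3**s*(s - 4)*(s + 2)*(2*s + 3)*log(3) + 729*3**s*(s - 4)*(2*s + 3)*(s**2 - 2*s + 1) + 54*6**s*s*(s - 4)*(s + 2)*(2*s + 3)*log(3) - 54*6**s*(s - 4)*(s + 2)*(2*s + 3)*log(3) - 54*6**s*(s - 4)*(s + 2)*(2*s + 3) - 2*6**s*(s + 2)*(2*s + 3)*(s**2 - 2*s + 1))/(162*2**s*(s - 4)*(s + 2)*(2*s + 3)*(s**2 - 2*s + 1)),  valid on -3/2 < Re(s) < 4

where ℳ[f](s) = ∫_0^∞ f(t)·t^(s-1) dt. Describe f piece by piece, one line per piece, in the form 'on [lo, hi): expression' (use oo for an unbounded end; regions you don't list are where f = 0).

on [0, 1): t**(3/2)
on [1, 3/2): 2*t**2
on [3/2, 3): log(t)/t
on [3, oo): t**(-4)

integrate the 4 segments split at 1, 3/2, 3, then add the results
segment 0 to 1 holds t**(3/2); add its integral
∫ over [1, 3/2) of 2*t**2·t^(s-1) joins the sum
segment 3/2 to 3 holds log(t)/t; add its integral
segment [3, ∞) carries t**(-4); integrate it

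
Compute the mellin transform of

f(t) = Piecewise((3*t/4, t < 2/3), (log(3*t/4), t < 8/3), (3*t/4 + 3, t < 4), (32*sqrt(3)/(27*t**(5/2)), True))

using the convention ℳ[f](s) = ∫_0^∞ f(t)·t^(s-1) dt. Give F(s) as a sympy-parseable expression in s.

strip the common scale on t: t/2 on [0, 1); log(t/2) on [1, 4); t/2 + 3 on [4, 6); …
peel off the common scale on t: t on [0, 1/2); log(t) on [1/2, 2); t + 3 on [2, 3); …
split f at 2/3, 8/3, 4: ℳ[f](s) collects 4 kernel integrals
piece [0, 2/3): integrate 3*t/4 against the kernel
on [2/3, 8/3): add ∫ log(3*t/4)·t^(s-1) dt
segment [8/3, 4) carries (3*t/4 + 3); integrate it
between 4 and ∞ the integrand is 32*sqrt(3)/(27*t**(5/2))·t^(s-1)

(-270*2**(2*s)*s**2*(2*s - 5) + 54*2**(2*s)*s*(s + 1)*(2*s - 5)*log(2) - 162*2**(2*s)*s*(2*s - 5) - 54*2**(2*s)*(s + 1)*(2*s - 5) - 4*sqrt(3)*6**s*s**2*(s + 1) + 324*6**s*s**2*(2*s - 5) + 162*6**s*s*(2*s - 5) + 27*s**2*(2*s - 5) + 54*s*(s + 1)*(2*s - 5)*log(2) + (2*s - 5)*(54*s + 54))/(54*(3/2)**s*s**2*(s + 1)*(2*s - 5))
  -1 < Re(s) < 5/2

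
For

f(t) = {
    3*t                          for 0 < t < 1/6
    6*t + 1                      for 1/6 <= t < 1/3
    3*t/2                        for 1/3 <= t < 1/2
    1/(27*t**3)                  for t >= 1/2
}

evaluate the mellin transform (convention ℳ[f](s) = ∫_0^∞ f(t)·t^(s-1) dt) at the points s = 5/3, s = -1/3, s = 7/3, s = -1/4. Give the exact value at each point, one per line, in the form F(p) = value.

strip the common scale on t: t on [0, 1/2); 2*t + 1 on [1/2, 1); t/2 on [1, 3/2); …
split f at 1/6, 1/3, 1/2: ℳ[f](s) collects 4 kernel integrals
piece [0, 1/6): integrate 3*t against the kernel
on [1/6, 1/3): add ∫ (6*t + 1)·t^(s-1) dt
over [1/3, 1/2), the kernel integral of 3*t/2 enters the sum
on [1/2, ∞): add ∫ 1/(27*t**3)·t^(s-1) dt

F(5/3) = 6**(1/3)*(-378 + 725*3**(2/3) + 1116*2**(2/3))/17280
F(-1/3) = 6**(1/3)*(-405*2**(2/3) + 437*3**(2/3) + 2430)/1080
F(7/3) = 6**(2/3)*(-162 + 984*2**(1/3) + 1687*3**(1/3))/60480
F(-1/4) = 6**(1/4)*(-1053*2**(3/4) + 383*3**(3/4) + 3510)/1053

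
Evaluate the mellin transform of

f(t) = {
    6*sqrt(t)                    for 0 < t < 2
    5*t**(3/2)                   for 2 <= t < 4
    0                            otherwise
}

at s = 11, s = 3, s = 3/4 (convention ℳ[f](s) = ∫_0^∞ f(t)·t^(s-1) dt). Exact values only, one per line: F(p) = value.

F(11) = 67108864/5 - 65536*sqrt(2)/115
F(3) = 5120/9 - 256*sqrt(2)/63
F(3/4) = 32*2**(1/4)/45 + 320*sqrt(2)/9

slice at 2, transform all 2 pieces, and sum them
[0, 2) adds the kernel integral of 6*sqrt(t)
over [2, 4), the kernel integral of 5*t**(3/2) enters the sum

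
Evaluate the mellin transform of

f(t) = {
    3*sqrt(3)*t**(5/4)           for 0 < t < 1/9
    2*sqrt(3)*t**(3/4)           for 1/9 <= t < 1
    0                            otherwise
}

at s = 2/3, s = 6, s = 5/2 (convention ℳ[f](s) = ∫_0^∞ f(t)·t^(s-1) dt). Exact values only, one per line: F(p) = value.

F(2/3) = -116*3**(2/3)/3519 + 24*sqrt(3)/17
F(6) = -124/1248354909 + 8*sqrt(3)/27
F(5/2) = -68/142155 + 8*sqrt(3)/13

peel off the shared t-power: 3*sqrt(3)*t**(3/4) on [0, 1/9); 2*sqrt(3)*t**(1/4) on [1/9, 1)
the power substitution comes off first: 3*sqrt(3)*t**(3/2) on [0, 1/3); 2*sqrt(3)*sqrt(t) on [1/3, 1)
the common scale on t comes off first: t**(3/2) on [0, 1); 2*sqrt(t) on [1, 3)
the 2 pieces separated at 1/9 each add one integral
segment 0 to 1/9 holds 3*sqrt(3)*t**(5/4); add its integral
the [1/9, 1) slice contributes ∫ 2*sqrt(3)*t**(3/4)·t^(s-1) dt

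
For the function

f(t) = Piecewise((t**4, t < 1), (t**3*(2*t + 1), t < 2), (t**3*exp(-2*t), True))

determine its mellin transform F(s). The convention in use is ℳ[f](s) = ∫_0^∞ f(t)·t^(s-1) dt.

(320*2**(2*s)*(s + 3) + 64*2**(2*s) - 16*2**s*(s + 3) - 8*2**s + (s + 3)*(s + 4)*uppergamma(s + 3, 4))/(8*2**s*(s + 3)*(s + 4))
  Re(s) > -4

back out the shared t-power: t**2 on [0, 1); t*(2*t + 1) on [1, 2); t*exp(-2*t) on [2, ∞)
the shared t-power comes off first: t on [0, 1); 2*t + 1 on [1, 2); exp(-2*t) on [2, ∞)
cuts at 1, 2: linearity sums the 3 kernel integrals
segment 0 to 1 holds t**4; add its integral
the [1, 2) slice contributes ∫ t**3*(2*t + 1)·t^(s-1) dt
between 2 and ∞ the integrand is t**3*exp(-2*t)·t^(s-1)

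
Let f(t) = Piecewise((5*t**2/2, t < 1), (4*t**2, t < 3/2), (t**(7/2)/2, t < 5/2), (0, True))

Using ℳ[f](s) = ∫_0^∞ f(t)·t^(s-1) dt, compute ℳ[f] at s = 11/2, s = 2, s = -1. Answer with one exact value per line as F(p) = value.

summing 3 kernel integrals split by 1, 3/2 yields ℳ[f](s)
for t in [0, 1): the term is ∫ 5*t**2/2·t^(s-1)
over [1, 3/2), the kernel integral of 4*t**2 enters the sum
piece [3/2, 5/2): integrate t**(7/2)/2 against the kernel

F(11/2) = 729*sqrt(6)/160 + 4828997/23040
F(2) = -243*sqrt(6)/704 + 75/16 + 3125*sqrt(10)/704
F(-1) = -9*sqrt(6)/40 + 5*sqrt(10)/8 + 9/2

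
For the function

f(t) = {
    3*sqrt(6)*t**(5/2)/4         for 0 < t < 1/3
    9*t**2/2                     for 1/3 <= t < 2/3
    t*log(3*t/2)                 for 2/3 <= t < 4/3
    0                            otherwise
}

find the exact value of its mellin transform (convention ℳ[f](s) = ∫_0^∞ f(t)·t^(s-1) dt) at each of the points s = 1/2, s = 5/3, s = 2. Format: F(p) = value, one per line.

F(1/2) = sqrt(3)*(-748 + 960*log(2) + 607*sqrt(2))/1620
F(5/3) = 3**(1/3)*(-6600*2**(1/3) - 600 + 88*sqrt(2) + 5625*2**(2/3) + 17600*2**(1/3)*log(2))/39600
F(2) = -43/1944 + sqrt(2)/486 + 64*log(2)/81

the shared t-power comes off first: 3*sqrt(6)*t**(3/2)/4 on [0, 1/3); 9*t/2 on [1/3, 2/3); log(3*t/2) on [2/3, 4/3)
strip the common scale on t: t**(3/2) on [0, 1/2); 3*t on [1/2, 1); log(t) on [1, 2)
f breaks at 1/3, 2/3 into 3 integrals to sum
on [0, 1/3): add ∫ 3*sqrt(6)*t**(5/2)/4·t^(s-1) dt
∫ over [1/3, 2/3) of 9*t**2/2·t^(s-1) joins the sum
∫ t*log(3*t/2)·t^(s-1) over [2/3, 4/3)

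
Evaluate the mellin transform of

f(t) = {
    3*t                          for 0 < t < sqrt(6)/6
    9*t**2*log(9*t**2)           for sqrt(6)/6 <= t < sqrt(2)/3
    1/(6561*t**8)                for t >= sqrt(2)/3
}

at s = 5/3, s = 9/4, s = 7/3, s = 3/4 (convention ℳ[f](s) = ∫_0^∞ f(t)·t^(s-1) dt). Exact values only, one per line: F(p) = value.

peel off the common scale on t: t on [0, sqrt(6)/2); t**2*log(t**2) on [sqrt(6)/2, sqrt(2)); t**(-8) on [sqrt(2), ∞)
the power substitution comes off first: sqrt(t) on [0, 3/2); t*log(t) on [3/2, 2); t**(-4) on [2, ∞)
slice at sqrt(6)/6, sqrt(2)/3, transform all 3 pieces, and sum them
on [0, sqrt(6)/6): add ∫ 3*t·t^(s-1) dt
segment sqrt(6)/6 to sqrt(2)/3 holds 9*t**2*log(9*t**2); add its integral
between sqrt(2)/3 and ∞ the integrand is 1/(6561*t**8)·t^(s-1)

F(5/3) = -3*6**(1/6)*log(3)/44 - 3527*2**(5/6)*3**(1/3)/110352 + 9*6**(1/6)/242 + 3*6**(1/6)*log(2)/44 + 6**(2/3)/32 + 2*2**(5/6)*3**(1/3)*log(2)/33
F(9/4) = -6**(7/8)*log(3)/102 - 5599*2**(1/8)*3**(3/4)/358938 + 4*6**(7/8)/867 + 6**(7/8)*log(2)/102 + 6**(3/8)/39 + 16*2**(1/8)*3**(3/4)*log(2)/459
F(7/3) = -6**(5/6)*log(3)/104 - 3095*2**(1/6)*3**(2/3)/206856 + 3*6**(5/6)/676 + 6**(5/6)*log(2)/104 + 6**(1/3)/40 + 4*2**(1/6)*3**(2/3)*log(2)/117
F(3/4) = -6**(5/8)*log(3)/11 - 7303*2**(3/8)*3**(1/4)/42108 + 6**(5/8)*log(2)/11 + 8*6**(5/8)/121 + 8*2**(3/8)*3**(1/4)*log(2)/33 + 2*6**(1/8)/7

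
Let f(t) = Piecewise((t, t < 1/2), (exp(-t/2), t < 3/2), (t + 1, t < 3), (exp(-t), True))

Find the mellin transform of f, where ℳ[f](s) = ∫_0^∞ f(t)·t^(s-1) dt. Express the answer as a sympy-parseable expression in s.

split f at 1/2, 3/2, 3: ℳ[f](s) collects 4 kernel integrals
over [0, 1/2), the kernel integral of t enters the sum
[1/2, 3/2) adds the kernel integral of exp(-t/2)
segment 3/2 to 3 holds (t + 1); add its integral
[3, ∞) adds the kernel integral of exp(-t)

(2*2**s*s*(s + 1)*uppergamma(s, 3) - 5*3**s*s - 2*3**s + 2*4**s*s*(s + 1)*uppergamma(s, 1/4) - 2*4**s*s*(s + 1)*uppergamma(s, 3/4) + 8*6**s*s + 2*6**s + s)/(2*2**s*s*(s + 1))
  Re(s) > -1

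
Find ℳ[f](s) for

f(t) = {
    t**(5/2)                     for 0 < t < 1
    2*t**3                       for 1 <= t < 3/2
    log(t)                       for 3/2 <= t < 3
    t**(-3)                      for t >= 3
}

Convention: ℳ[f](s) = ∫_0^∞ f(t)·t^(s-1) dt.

2**(-s - 1)*(324*2**(s + 1)*(s - 3)*(s + 3)*(-2*s + (s + 1)**2 - 1) - 324*2**(s + 1)*(s - 3)*(2*s + 5)*(-2*s + (s + 1)**2 - 1) - 108*3**(s + 1)*(s - 3)*(s + 1)*(s + 3)*(2*s + 5)*log(3) + 108*3**(s + 1)*(s - 3)*(s + 1)*(s + 3)*(2*s + 5)*log(2) - 108*3**(s + 1)*(s - 3)*(s + 3)*(2*s + 5)*log(2) + 108*3**(s + 1)*(s - 3)*(s + 3)*(2*s + 5) + 108*3**(s + 1)*(s - 3)*(s + 3)*(2*s + 5)*log(3) + 729*3**(s + 1)*(s - 3)*(2*s + 5)*(-2*s + (s + 1)**2 - 1) + 54*6**(s + 1)*(s - 3)*(s + 1)*(s + 3)*(2*s + 5)*log(3) - 54*6**(s + 1)*(s - 3)*(s + 3)*(2*s + 5)*log(3) - 54*6**(s + 1)*(s - 3)*(s + 3)*(2*s + 5) - 2*6**(s + 1)*(s + 3)*(2*s + 5)*(-2*s + (s + 1)**2 - 1))/(162*(s - 3)*(s + 3)*(2*s + 5)*(-2*s + (s + 1)**2 - 1))
  -5/2 < Re(s) < 3

invert the shared t-power to get t**(3/2) on [0, 1); 2*t**2 on [1, 3/2); log(t)/t on [3/2, 3); …
breakpoints 1, 3/2, 3: one integral from each of the 4 segments
∫ over [0, 1) of t**(5/2)·t^(s-1) joins the sum
segment [1, 3/2) carries 2*t**3; integrate it
piece [3/2, 3): integrate log(t) against the kernel
∫ t**(-3)·t^(s-1) over [3, ∞)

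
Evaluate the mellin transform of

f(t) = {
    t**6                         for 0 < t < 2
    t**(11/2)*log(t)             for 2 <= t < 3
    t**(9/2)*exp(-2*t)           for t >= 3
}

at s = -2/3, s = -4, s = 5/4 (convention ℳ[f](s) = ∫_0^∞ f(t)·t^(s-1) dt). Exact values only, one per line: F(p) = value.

F(-2/3) = -2916*3**(5/6)/841 + 2**(1/6)*uppergamma(23/6, 6)/16 + 576*2**(5/6)/841 + 6*2**(1/3) + log(3**(486*3**(5/6)/29)/2**(96*2**(5/6)/29))
F(-4) = -4*sqrt(3)/3 + sqrt(2)*sqrt(pi)*erfc(sqrt(6))/2 + 8*sqrt(2)/9 + 2 + log(3**(2*sqrt(3))/2**(4*sqrt(2)/3))
F(5/4) = -16*3**(3/4) + 2**(1/4)*uppergamma(23/4, 6)/64 + 1024*2**(3/4)/729 + 512*2**(1/4)/29 + log(3**(108*3**(3/4))/2**(256*2**(3/4)/27))

back out the shared t-power: t**4 on [0, 2); t**(7/2)*log(t) on [2, 3); t**(5/2)*exp(-2*t) on [3, ∞)
reversing the shared t-power: t**2 on [0, 2); t**(3/2)*log(t) on [2, 3); sqrt(t)*exp(-2*t) on [3, ∞)
undo the shared t-power: t**(3/2) on [0, 2); t*log(t) on [2, 3); exp(-2*t) on [3, ∞)
the 3 pieces separated at 2, 3 each add one integral
piece [0, 2): integrate t**6 against the kernel
on [2, 3) integrate f = t**(11/2)*log(t) against the kernel
[3, ∞) adds the kernel integral of t**(9/2)*exp(-2*t)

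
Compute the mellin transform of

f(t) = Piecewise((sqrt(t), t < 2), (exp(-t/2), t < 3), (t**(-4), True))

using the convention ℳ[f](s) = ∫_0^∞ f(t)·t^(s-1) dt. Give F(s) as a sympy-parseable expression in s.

linearity at 2, 3 turns ℳ[f](s) into 3 summed integrals
segment 0 to 2 holds sqrt(t); add its integral
the [2, 3) slice contributes ∫ exp(-t/2)·t^(s-1) dt
segment 3 to ∞ holds t**(-4); add its integral

(2**s*(s - 4)*(2*s + 1)*uppergamma(s, 1) - 2**s*(s - 4)*(2*s + 1)*uppergamma(s, 3/2) + 2*2**(s + 1/2)*(s - 4) - 3**s*(2*s + 1)/81)/((s - 4)*(2*s + 1))
  -1/2 < Re(s) < 4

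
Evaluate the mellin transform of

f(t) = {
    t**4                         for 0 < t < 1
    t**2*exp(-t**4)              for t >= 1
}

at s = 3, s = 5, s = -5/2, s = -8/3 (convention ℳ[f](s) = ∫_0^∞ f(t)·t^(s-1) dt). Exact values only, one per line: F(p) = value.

remove the power substitution first: t**2 on [0, 1); t*exp(-t**2) on [1, ∞)
remove the shared t-power first: t on [0, 1); exp(-t**2) on [1, ∞)
peel off the power substitution: sqrt(t) on [0, 1); exp(-t) on [1, ∞)
breakpoints 1: one integral from each of the 2 segments
the [0, 1) slice contributes ∫ t**4·t^(s-1) dt
∫ t**2*exp(-t**4)·t^(s-1) over [1, ∞)

F(3) = uppergamma(5/4, 1)/4 + 1/7
F(5) = 1/9 + uppergamma(7/4, 1)/4
F(-5/2) = uppergamma(-1/8, 1)/4 + 2/3
F(-8/3) = uppergamma(-1/6, 1)/4 + 3/4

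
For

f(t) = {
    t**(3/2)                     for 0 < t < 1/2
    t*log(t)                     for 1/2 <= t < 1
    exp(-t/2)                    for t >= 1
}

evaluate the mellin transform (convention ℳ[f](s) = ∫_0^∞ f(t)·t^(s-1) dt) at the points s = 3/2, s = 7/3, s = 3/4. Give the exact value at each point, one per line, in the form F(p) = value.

F(3/2) = -71/600 + sqrt(2)/50 + sqrt(2)*log(2)/20 + sqrt(2)*sqrt(pi)*erfc(sqrt(2)/2) + 2*exp(-1/2)
F(7/3) = 2**(2/3)*(-1656*2**(1/3) + 207 + 300*sqrt(2) + 690*log(2) + 73600*2**(2/3)*uppergamma(7/3, 1/2))/36800
F(3/4) = 2**(1/4)*(-144*2**(3/4) + 49*sqrt(2) + 72 + 126*log(2) + 882*sqrt(2)*uppergamma(3/4, 1/2))/882

summing 3 kernel integrals split by 1/2, 1 yields ℳ[f](s)
on [0, 1/2) integrate f = t**(3/2) against the kernel
between 1/2 and 1 the integrand is t*log(t)·t^(s-1)
on [1, ∞): add ∫ exp(-t/2)·t^(s-1) dt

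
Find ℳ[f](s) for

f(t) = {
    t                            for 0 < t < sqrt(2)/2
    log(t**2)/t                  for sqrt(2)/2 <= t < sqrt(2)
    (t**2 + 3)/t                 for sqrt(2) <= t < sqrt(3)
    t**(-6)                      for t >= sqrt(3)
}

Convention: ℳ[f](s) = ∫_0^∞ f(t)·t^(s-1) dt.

undo the shared t-power: t**2 on [0, sqrt(2)/2); log(t**2) on [sqrt(2)/2, sqrt(2)); t**2 + 3 on [sqrt(2), sqrt(3)); …
peel off the power substitution: t on [0, 1/2); log(t) on [1/2, 2); t + 3 on [2, 3); …
along the cuts sqrt(2)/2, sqrt(2), sqrt(3), ℳ[f](s) splits into 4 integrals
the [0, sqrt(2)/2) slice contributes ∫ t·t^(s-1) dt
piece [sqrt(2)/2, sqrt(2)): integrate log(t**2)/t against the kernel
∫ over [sqrt(2), sqrt(3)) of (t**2 + 3)/t·t^(s-1) joins the sum
∫ t**(-6)·t^(s-1) over [sqrt(3), ∞)

2**(1/2 - s/2)*(27*2**(s - 1)*(s/2 + 1/2)*(s - 6)*(s - 1)*log(2) - 54*2**(s - 1)*(s/2 + 1/2)*(s - 6) - 135*2**(s - 1)*(s - 6)*(s - 1)**2/2 - 81*2**(s - 1)*(s - 6)*(s - 1) - sqrt(3)*6**(s/2 - 1/2)*(s/2 + 1/2)*(s - 1)**2 + 81*6**(s/2 - 1/2)*(s - 6)*(s - 1)**2 + 81*6**(s/2 - 1/2)*(s - 6)*(s - 1) + 27*(s/2 + 1/2)*(s - 6)*(s - 1)*log(2) + 27*(s - 6)*(s - 1)**2/4 + (s - 6)*(27*s + 27))/(27*(s/2 + 1/2)*(s - 6)*(s - 1)**2)
  -1 < Re(s) < 6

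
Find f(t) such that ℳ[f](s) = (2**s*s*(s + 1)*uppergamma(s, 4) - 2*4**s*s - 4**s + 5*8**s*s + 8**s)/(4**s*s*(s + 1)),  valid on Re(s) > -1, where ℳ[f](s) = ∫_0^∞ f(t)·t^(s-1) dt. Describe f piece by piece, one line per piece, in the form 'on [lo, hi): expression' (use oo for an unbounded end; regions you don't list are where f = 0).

summing 3 kernel integrals split by 1, 2 yields ℳ[f](s)
[0, 1) adds the kernel integral of t
between 1 and 2 the integrand is (2*t + 1)·t^(s-1)
segment [2, ∞) carries exp(-2*t); integrate it

on [0, 1): t
on [1, 2): 2*t + 1
on [2, oo): exp(-2*t)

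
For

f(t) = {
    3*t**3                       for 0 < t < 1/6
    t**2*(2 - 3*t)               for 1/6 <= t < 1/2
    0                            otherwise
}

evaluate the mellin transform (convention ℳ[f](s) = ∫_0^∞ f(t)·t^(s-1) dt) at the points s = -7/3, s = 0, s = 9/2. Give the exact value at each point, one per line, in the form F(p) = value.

F(-7/3) = 6**(1/3)*(30 - 11*3**(2/3))/4
F(0) = 23/216
F(9/2) = sqrt(6)*(-34 + 15309*sqrt(3))/54587520

reversing the shared t-power: 3*t on [0, 1/6); 2 - 3*t on [1/6, 1/2)
back out the common scale on t: t on [0, 1/2); 2 - t on [1/2, 3/2)
f breaks at 1/6 into 2 integrals to sum
for t in [0, 1/6): the term is ∫ 3*t**3·t^(s-1)
segment 1/6 to 1/2 holds t**2*(2 - 3*t); add its integral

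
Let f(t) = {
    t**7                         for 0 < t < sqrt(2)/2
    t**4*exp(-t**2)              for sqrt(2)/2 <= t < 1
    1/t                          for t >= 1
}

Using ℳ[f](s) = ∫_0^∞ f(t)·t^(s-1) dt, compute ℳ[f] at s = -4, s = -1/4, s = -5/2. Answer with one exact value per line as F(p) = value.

F(-4) = Ei(-1)/2 + sqrt(2)/12 + 1/5 - Ei(-1/2)/2
F(-1/4) = -uppergamma(15/8, 1)/2 + 2**(5/8)/108 + uppergamma(15/8, 1/2)/2 + 4/5
F(-5/2) = -uppergamma(3/4, 1)/2 + 2**(3/4)/36 + 2/7 + uppergamma(3/4, 1/2)/2

invert the power substitution to get t**(7/2) on [0, 1/2); t**2*exp(-t) on [1/2, 1); 1/sqrt(t) on [1, ∞)
undo the shared t-power: t**(3/2) on [0, 1/2); exp(-t) on [1/2, 1); t**(-5/2) on [1, ∞)
cuts at sqrt(2)/2, 1: linearity sums the 3 kernel integrals
the [0, sqrt(2)/2) slice contributes ∫ t**7·t^(s-1) dt
∫ over [sqrt(2)/2, 1) of t**4*exp(-t**2)·t^(s-1) joins the sum
segment [1, ∞) carries 1/t; integrate it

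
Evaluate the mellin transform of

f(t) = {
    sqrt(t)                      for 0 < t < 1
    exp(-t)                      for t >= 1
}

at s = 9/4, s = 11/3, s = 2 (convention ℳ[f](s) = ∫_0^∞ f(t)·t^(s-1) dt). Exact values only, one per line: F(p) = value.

F(9/4) = 4/11 + uppergamma(9/4, 1)
F(11/3) = 6/25 + uppergamma(11/3, 1)
F(2) = 2/5 + 2*exp(-1)

slice at 1, transform all 2 pieces, and sum them
on [0, 1): add ∫ sqrt(t)·t^(s-1) dt
segment [1, ∞) carries exp(-t); integrate it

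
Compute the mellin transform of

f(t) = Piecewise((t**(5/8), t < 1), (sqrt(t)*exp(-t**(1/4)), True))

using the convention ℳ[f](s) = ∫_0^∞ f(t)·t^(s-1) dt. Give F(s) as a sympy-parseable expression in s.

strip the power substitution: t**(5/4) on [0, 1); t*exp(-sqrt(t)) on [1, ∞)
back out the shared t-power: t**(1/4) on [0, 1); exp(-sqrt(t)) on [1, ∞)
peel off the power substitution: sqrt(t) on [0, 1); exp(-t) on [1, ∞)
split f at 1: ℳ[f](s) collects 2 kernel integrals
over [0, 1), the kernel integral of t**(5/8) enters the sum
the [1, ∞) slice contributes ∫ sqrt(t)*exp(-t**(1/4))·t^(s-1) dt

4*((8*s + 5)*uppergamma(4*s + 2, 1) + 2)/(8*s + 5)
  Re(s) > -5/8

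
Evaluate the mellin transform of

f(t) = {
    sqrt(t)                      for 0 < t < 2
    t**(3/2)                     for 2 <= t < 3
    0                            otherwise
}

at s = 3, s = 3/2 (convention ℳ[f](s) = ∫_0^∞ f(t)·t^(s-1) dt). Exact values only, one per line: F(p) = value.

f breaks at 2 into 2 integrals to sum
on [0, 2): add ∫ sqrt(t)·t^(s-1) dt
∫ over [2, 3) of t**(3/2)·t^(s-1) joins the sum

F(3) = -80*sqrt(2)/63 + 18*sqrt(3)
F(3/2) = 25/3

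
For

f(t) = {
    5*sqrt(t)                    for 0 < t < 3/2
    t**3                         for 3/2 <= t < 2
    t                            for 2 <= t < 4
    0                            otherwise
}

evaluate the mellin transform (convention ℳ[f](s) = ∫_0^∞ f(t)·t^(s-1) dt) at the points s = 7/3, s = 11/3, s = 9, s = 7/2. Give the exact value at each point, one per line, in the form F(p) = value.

F(7/3) = -729*2**(2/3)*3**(1/3)/1024 + 18*2**(1/3)/5 + 135*2**(1/6)*3**(5/6)/68 + 96*2**(2/3)/5
F(11/3) = -2187*2**(1/3)*3**(2/3)/2560 + 243*2**(5/6)*3**(1/6)/80 + 216*2**(2/3)/35 + 768*2**(1/3)/7
F(9) = 98415*sqrt(6)/9728 + 25825866827/245760
F(7/2) = -729*sqrt(6)/832 + 736*sqrt(2)/117 + 69181/576

treat the 3 regions marked off by 3/2, 2 separately and sum
over [0, 3/2), the kernel integral of 5*sqrt(t) enters the sum
for t in [3/2, 2): the term is ∫ t**3·t^(s-1)
on [2, 4) integrate f = t against the kernel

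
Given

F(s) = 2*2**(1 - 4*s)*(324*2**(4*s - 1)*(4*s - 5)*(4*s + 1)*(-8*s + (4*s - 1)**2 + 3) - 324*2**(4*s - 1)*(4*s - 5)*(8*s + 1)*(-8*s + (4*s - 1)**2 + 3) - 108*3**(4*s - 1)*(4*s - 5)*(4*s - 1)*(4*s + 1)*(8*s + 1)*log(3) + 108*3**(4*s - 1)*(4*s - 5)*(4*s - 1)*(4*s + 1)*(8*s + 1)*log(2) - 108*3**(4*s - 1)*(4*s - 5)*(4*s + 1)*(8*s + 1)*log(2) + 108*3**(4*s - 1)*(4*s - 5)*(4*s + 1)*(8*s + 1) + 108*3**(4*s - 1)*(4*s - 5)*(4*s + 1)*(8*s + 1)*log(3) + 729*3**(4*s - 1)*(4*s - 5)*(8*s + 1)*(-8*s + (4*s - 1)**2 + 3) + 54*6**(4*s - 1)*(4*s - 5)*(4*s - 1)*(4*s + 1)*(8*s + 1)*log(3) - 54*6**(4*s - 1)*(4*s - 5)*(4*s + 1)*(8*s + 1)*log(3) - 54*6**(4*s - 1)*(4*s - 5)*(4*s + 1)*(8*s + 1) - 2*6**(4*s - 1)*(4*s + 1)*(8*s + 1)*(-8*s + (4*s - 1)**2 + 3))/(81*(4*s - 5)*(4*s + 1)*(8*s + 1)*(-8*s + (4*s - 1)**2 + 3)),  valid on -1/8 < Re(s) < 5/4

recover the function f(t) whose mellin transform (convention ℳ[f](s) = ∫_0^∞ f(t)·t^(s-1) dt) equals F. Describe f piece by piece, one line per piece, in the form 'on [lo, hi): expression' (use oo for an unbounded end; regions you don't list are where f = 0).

on [0, 1): t**(1/8)
on [1, 81/16): 2*t**(1/4)
on [81/16, 81): log(t**(1/4))/sqrt(t)
on [81, oo): t**(-5/4)

strip the power substitution: t**(1/4) on [0, 1); 2*sqrt(t) on [1, 9/4); log(sqrt(t))/t on [9/4, 9); …
peel off the power substitution: sqrt(t) on [0, 1); 2*t on [1, 3/2); log(t)/t**2 on [3/2, 3); …
reversing the shared t-power: t**(3/2) on [0, 1); 2*t**2 on [1, 3/2); log(t)/t on [3/2, 3); …
summing 4 kernel integrals split by 1, 81/16, 81 yields ℳ[f](s)
between 0 and 1 the integrand is t**(1/8)·t^(s-1)
for t in [1, 81/16): the term is ∫ 2*t**(1/4)·t^(s-1)
for t in [81/16, 81): the term is ∫ log(t**(1/4))/sqrt(t)·t^(s-1)
segment [81, ∞) carries t**(-5/4); integrate it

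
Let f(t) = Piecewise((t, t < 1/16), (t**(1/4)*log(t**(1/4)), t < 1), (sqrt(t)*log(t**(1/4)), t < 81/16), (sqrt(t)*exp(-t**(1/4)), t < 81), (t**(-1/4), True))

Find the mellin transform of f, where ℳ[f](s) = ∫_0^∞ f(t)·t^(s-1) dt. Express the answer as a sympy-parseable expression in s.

peel off the shared t-power: sqrt(t) on [0, 1/16); log(t**(1/4))/t**(1/4) on [1/16, 1); log(t**(1/4)) on [1, 81/16); …
strip the power substitution: t on [0, 1/4); log(sqrt(t))/sqrt(t) on [1/4, 1); log(sqrt(t)) on [1, 9/4); …
reversing the power substitution: t**2 on [0, 1/2); log(t)/t on [1/2, 1); log(t) on [1, 3/2); …
integrate the 5 segments split at 1/16, 1, 81/16, 81, then add the results
∫ over [0, 1/16) of t·t^(s-1) joins the sum
∫ t**(1/4)*log(t**(1/4))·t^(s-1) over [1/16, 1)
[1, 81/16) adds the kernel integral of sqrt(t)*log(t**(1/4))
segment 81/16 to 81 holds sqrt(t)*exp(-t**(1/4)); add its integral
[81, ∞) adds the kernel integral of t**(-1/4)

2**(-4*s - 2)*(1728*2**(4*s + 2)*(s + 1/2)**2*(4*s - 1)*(4*s + 4)*(-8*s + 16*(s + 1/2)**2 - 3)*uppergamma(4*s + 2, 3/2) - 1728*2**(4*s + 2)*(s + 1/2)**2*(4*s - 1)*(4*s + 4)*(-8*s + 16*(s + 1/2)**2 - 3)*uppergamma(4*s + 2, 3) - 1728*2**(4*s + 2)*(s + 1/2)**2*(4*s - 1)*(4*s + 4) + 108*2**(4*s + 2)*(4*s - 1)*(4*s + 4)*(-8*s + 16*(s + 1/2)**2 - 3) - 432*3**(4*s + 2)*(s + 1/2)*(4*s - 1)*(4*s + 4)*(-8*s + 16*(s + 1/2)**2 - 3)*log(2) + 432*3**(4*s + 2)*(s + 1/2)*(4*s - 1)*(4*s + 4)*(-8*s + 16*(s + 1/2)**2 - 3)*log(3) - 108*3**(4*s + 2)*(4*s - 1)*(4*s + 4)*(-8*s + 16*(s + 1/2)**2 - 3) - 64*6**(4*s + 2)*(s + 1/2)**2*(4*s + 4)*(-8*s + 16*(s + 1/2)**2 - 3) + 13824*(s + 1/2)**3*(4*s - 1)*(4*s + 4)*log(2) - 3456*(s + 1/2)**2*(4*s - 1)*(4*s + 4)*log(2) + 3456*(s + 1/2)**2*(4*s - 1)*(4*s + 4) + 432*(s + 1/2)**2*(4*s - 1)*(-8*s + 16*(s + 1/2)**2 - 3))/(432*(s + 1/2)**2*(4*s - 1)*(4*s + 4)*(-8*s + 16*(s + 1/2)**2 - 3))
  -1 < Re(s) < 1/4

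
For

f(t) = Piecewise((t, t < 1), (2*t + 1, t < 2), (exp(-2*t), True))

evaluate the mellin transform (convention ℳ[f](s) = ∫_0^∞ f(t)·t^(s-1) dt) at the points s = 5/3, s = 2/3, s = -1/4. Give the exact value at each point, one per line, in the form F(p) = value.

breakpoints 1, 2: one integral from each of the 3 segments
segment 0 to 1 holds t; add its integral
between 1 and 2 the integrand is (2*t + 1)·t^(s-1)
segment 2 to ∞ holds exp(-2*t); add its integral

F(5/3) = -39/40 + 2**(1/3)*uppergamma(5/3, 4)/4 + 21*2**(2/3)/5
F(2/3) = -21/10 + 2**(1/3)*uppergamma(2/3, 4)/2 + 39*2**(2/3)/10
F(-1/4) = 2**(1/4)*uppergamma(-1/4, 4) + 2*2**(3/4)/3 + 8/3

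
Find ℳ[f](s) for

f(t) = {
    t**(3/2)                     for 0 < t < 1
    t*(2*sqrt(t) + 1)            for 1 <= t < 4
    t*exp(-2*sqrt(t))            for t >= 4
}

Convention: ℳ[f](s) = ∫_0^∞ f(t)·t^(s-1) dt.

(80*2**(4*s)*(s + 1) + 8*2**(4*s) - 8*2**(2*s)*(s + 1) - 2*2**(2*s) + (s + 1)*(2*s + 3)*uppergamma(2*s + 2, 4))/(2*2**(2*s)*(s + 1)*(2*s + 3))
  Re(s) > -3/2

strip the shared t-power: t on [0, 1); sqrt(t)*(2*sqrt(t) + 1) on [1, 4); sqrt(t)*exp(-2*sqrt(t)) on [4, ∞)
undo the power substitution: t**2 on [0, 1); t*(2*t + 1) on [1, 2); t*exp(-2*t) on [2, ∞)
back out the shared t-power: t on [0, 1); 2*t + 1 on [1, 2); exp(-2*t) on [2, ∞)
along the cuts 1, 4, ℳ[f](s) splits into 3 integrals
the [0, 1) slice contributes ∫ t**(3/2)·t^(s-1) dt
on [1, 4) integrate f = t*(2*sqrt(t) + 1) against the kernel
over [4, ∞), the kernel integral of t*exp(-2*sqrt(t)) enters the sum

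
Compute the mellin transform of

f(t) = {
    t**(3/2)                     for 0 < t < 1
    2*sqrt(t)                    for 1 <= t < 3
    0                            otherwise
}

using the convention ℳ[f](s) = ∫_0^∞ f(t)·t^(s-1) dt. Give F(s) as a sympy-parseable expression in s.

integrate the 2 segments split at 1, then add the results
the [0, 1) slice contributes ∫ t**(3/2)·t^(s-1) dt
∫ 2*sqrt(t)·t^(s-1) over [1, 3)

(4*sqrt(3)*3**s*(2*s + 3) - 4*s - 10)/((2*s + 1)*(2*s + 3))
  Re(s) > -3/2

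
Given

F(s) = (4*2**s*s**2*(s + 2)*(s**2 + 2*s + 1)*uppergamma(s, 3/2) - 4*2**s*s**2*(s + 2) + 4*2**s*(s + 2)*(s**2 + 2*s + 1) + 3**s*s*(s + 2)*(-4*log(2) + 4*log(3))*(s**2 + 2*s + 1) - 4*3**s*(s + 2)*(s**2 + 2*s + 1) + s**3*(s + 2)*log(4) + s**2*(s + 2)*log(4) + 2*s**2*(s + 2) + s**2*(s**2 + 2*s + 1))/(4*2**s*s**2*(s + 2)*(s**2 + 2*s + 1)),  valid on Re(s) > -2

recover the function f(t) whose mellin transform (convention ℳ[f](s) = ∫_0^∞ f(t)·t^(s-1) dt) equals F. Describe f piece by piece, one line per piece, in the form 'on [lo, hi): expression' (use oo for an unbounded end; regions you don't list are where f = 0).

on [0, 1/2): t**2
on [1/2, 1): t*log(t)
on [1, 3/2): log(t)
on [3/2, oo): exp(-t)

breakpoints 1/2, 1, 3/2: one integral from each of the 4 segments
between 0 and 1/2 the integrand is t**2·t^(s-1)
on [1/2, 1) integrate f = t*log(t) against the kernel
the [1, 3/2) slice contributes ∫ log(t)·t^(s-1) dt
on [3/2, ∞): add ∫ exp(-t)·t^(s-1) dt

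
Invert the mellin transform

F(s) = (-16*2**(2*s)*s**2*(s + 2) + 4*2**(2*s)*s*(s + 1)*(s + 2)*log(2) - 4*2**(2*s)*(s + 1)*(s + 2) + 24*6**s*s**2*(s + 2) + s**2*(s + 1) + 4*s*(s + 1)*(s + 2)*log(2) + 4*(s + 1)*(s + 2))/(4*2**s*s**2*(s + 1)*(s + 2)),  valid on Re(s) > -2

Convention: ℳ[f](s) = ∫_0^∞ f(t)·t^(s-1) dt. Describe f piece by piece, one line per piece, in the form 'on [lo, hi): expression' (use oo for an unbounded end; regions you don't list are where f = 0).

split f at 1/2, 2: ℳ[f](s) collects 3 kernel integrals
for t in [0, 1/2): the term is ∫ t**2·t^(s-1)
∫ log(t)·t^(s-1) over [1/2, 2)
between 2 and 3 the integrand is 2*t·t^(s-1)

on [0, 1/2): t**2
on [1/2, 2): log(t)
on [2, 3): 2*t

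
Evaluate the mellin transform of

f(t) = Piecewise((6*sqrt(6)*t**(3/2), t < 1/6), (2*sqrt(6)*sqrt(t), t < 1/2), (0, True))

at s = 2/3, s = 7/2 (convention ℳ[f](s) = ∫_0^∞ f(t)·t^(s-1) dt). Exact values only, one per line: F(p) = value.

peel off the common scale on t: 2*sqrt(2)*t**(3/2) on [0, 1/2); 2*sqrt(2)*sqrt(t) on [1/2, 3/2)
the common scale on t comes off first: t**(3/2) on [0, 1); 2*sqrt(t) on [1, 3)
integrate the 2 segments split at 1/6, then add the results
∫ 6*sqrt(6)*t**(3/2)·t^(s-1) over [0, 1/6)
for t in [1/6, 1/2): the term is ∫ 2*sqrt(6)*sqrt(t)·t^(s-1)

F(2/3) = 6**(1/3)*(-19 + 78*3**(1/6))/91
F(7/2) = 67*sqrt(6)/2160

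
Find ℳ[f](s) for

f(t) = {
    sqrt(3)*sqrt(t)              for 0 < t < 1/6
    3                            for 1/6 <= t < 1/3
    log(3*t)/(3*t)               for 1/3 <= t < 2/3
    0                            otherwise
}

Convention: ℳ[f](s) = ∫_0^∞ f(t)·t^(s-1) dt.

(2**s*s*(2*s + 1) + 3*2**s*(s - 1)**2*(2*s + 1) + 4**s*s*(s - 1)*(2*s + 1)*log(2)/2 - 4**s*s*(2*s + 1)/2 + sqrt(2)*s*(s - 1)**2 - 3*(s - 1)**2*(2*s + 1))/(6**s*s*(s - 1)**2*(2*s + 1))
  Re(s) > -1/2

the common scale on t comes off first: sqrt(t) on [0, 1/2); 3 on [1/2, 1); log(t)/t on [1, 2)
invert the shared t-power to get t**(3/2) on [0, 1/2); 3*t on [1/2, 1); log(t) on [1, 2)
along the cuts 1/6, 1/3, ℳ[f](s) splits into 3 integrals
on [0, 1/6): add ∫ sqrt(3)*sqrt(t)·t^(s-1) dt
∫ 3·t^(s-1) over [1/6, 1/3)
for t in [1/3, 2/3): the term is ∫ log(3*t)/(3*t)·t^(s-1)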